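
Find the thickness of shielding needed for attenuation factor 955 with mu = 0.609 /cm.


x = ln(factor) / mu
x = ln(955) / 0.609
x = 11.267 cm

11.267


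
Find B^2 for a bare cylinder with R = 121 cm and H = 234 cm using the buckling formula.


B^2 = (2.405/R)^2 + (pi/H)^2
B^2 = (2.405/121)^2 + (pi/234)^2
B^2 = 5.7530e-04 /cm^2

5.7530e-04


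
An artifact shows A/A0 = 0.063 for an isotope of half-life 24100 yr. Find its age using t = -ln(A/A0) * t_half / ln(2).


lambda = ln(2) / t_half = ln(2) / 24100 = 2.876129e-05 /yr
t = -ln(A/A0) / lambda
t = -ln(0.063) / 2.876129e-05
t = 96123 yr

96123


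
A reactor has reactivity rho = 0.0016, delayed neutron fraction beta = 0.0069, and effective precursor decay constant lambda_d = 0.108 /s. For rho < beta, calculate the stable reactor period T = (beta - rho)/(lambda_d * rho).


T = (beta - rho) / (lambda_d * rho)
T = (0.0069 - 0.0016) / (0.108 * 0.0016)
T = 30.671 s

30.671


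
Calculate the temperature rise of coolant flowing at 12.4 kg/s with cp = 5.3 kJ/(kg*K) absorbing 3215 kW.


dT = Q / (m_dot * cp)
dT = 3215 / (12.4 * 5.3)
dT = 48.920 C

48.920


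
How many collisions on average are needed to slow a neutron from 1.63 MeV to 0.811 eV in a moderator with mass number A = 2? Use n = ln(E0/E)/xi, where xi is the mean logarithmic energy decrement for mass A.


xi = 1 + (A-1)^2/(2A)*ln((A-1)/(A+1)) = 0.7253469 (for A = 2)
n = ln(E0/E) / xi
n = ln(1.63e6 / 0.811) / 0.7253469
n = ln(2.009864e+06) / 0.7253469 = 20.009

20.009


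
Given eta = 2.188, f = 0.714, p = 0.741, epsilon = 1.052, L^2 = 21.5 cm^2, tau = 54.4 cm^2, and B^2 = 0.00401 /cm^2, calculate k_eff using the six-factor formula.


k_inf = eta*f*p*eps = 2.188*0.714*0.741*1.052 = 1.217810
P_TNL = 1/(1 + L^2*B^2) = 1/(1 + 21.5*0.00401) = 0.9206281
P_FNL = exp(-B^2*tau) = exp(-0.00401*54.4) = 0.8040097
k_eff = k_inf * P_TNL * P_FNL = 1.217810 * 0.9206281 * 0.8040097
k_eff = 0.90142

0.90142


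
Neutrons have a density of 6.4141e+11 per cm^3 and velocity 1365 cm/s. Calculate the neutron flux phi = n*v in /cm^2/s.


phi = n * v
phi = 6.4141e+11 * 1365
phi = 8.7552e+14 /cm^2/s

8.7552e+14


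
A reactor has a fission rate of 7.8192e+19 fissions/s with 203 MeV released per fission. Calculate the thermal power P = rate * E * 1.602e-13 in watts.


P = fission_rate * E_MeV * 1.602e-13
P = 7.8192e+19 * 203 * 1.602e-13
P = 2.5429e+09 W

2.5429e+09


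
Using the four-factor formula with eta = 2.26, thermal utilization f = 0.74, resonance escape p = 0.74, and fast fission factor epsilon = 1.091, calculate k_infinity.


k_inf = eta * f * p * epsilon
k_inf = 2.26 * 0.74 * 0.74 * 1.091
k_inf = 1.3502

1.3502


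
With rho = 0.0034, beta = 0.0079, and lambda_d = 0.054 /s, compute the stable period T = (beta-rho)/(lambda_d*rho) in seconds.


T = (beta - rho) / (lambda_d * rho)
T = (0.0079 - 0.0034) / (0.054 * 0.0034)
T = 24.510 s

24.510


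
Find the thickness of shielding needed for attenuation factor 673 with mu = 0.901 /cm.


x = ln(factor) / mu
x = ln(673) / 0.901
x = 7.2272 cm

7.2272


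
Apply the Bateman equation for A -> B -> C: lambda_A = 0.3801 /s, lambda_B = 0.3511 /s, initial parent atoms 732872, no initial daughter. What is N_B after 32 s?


N_B(t) = lambda_A * N_A0 / (lambda_B - lambda_A) * [exp(-lambda_A*t) - exp(-lambda_B*t)]
exp(-0.3801*32) = 5.219025e-06; exp(-0.3511*32) = 1.320124e-05
N_B = 0.3801 * 732872 / (0.3511 - 0.3801) * (5.219025e-06 - 1.320124e-05)
N_B = 76.675

76.675


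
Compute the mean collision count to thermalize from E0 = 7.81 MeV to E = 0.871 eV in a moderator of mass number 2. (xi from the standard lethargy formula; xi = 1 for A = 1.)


xi = 1 + (A-1)^2/(2A)*ln((A-1)/(A+1)) = 0.7253469 (for A = 2)
n = ln(E0/E) / xi
n = ln(7.81e6 / 0.871) / 0.7253469
n = ln(8.966705e+06) / 0.7253469 = 22.071

22.071


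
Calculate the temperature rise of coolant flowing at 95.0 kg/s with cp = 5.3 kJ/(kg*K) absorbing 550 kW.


dT = Q / (m_dot * cp)
dT = 550 / (95.0 * 5.3)
dT = 1.0924 C

1.0924


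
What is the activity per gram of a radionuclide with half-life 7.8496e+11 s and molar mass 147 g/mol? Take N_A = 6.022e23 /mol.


lambda = ln(2) / t_half = ln(2) / 7.8496e+11 = 8.830350e-13 /s
SA = lambda * N_A / M
SA = 8.830350e-13 * 6.022e23 / 147
SA = 3.6174e+09 Bq/g

3.6174e+09


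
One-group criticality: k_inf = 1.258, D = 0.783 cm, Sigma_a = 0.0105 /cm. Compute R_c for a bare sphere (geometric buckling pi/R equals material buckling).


L^2 = D / Sigma_a = 0.783 / 0.0105 = 74.57143 cm^2
B_m^2 = (k_inf - 1) / L^2 = (1.258 - 1) / 74.57143 = 0.003459770 /cm^2
For a bare sphere: B_g = pi/R, so R_c = pi / sqrt(B_m^2)
R_c = pi / sqrt(0.003459770) = 53.410 cm

53.410


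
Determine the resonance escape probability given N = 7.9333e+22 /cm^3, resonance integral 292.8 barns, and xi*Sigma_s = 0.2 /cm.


p = exp(-N * I * 1e-24 / (xi*Sigma_s))
p = exp(-7.9333e+22 * 292.8 * 1e-24 / 0.2)
p = 3.6267e-51

3.6267e-51


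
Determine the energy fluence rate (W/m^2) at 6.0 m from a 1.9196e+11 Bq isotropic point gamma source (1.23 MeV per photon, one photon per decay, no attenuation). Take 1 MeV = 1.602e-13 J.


psi = A * E * 1.602e-13 / (4*pi*r^2)
psi = 1.9196e+11 * 1.23 * 1.602e-13 / (4*pi*6.0^2)
psi = 8.3611e-05 W/m^2

8.3611e-05


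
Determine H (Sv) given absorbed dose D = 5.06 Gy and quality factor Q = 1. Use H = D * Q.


H = D * Q
H = 5.06 * 1
H = 5.0600 Sv

5.0600


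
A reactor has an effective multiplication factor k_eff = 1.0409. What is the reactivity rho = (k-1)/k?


rho = (k_eff - 1) / k_eff
rho = (1.0409 - 1) / 1.0409
rho = 0.039293

0.039293


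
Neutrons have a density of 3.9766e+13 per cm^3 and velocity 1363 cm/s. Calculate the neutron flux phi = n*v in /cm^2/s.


phi = n * v
phi = 3.9766e+13 * 1363
phi = 5.4201e+16 /cm^2/s

5.4201e+16


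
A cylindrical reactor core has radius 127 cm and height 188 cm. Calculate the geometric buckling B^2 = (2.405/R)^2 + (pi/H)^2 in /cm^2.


B^2 = (2.405/R)^2 + (pi/H)^2
B^2 = (2.405/127)^2 + (pi/188)^2
B^2 = 6.3785e-04 /cm^2

6.3785e-04


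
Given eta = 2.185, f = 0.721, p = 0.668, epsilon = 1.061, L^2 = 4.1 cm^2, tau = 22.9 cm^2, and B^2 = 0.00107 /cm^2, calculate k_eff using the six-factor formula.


k_inf = eta*f*p*eps = 2.185*0.721*0.668*1.061 = 1.116551
P_TNL = 1/(1 + L^2*B^2) = 1/(1 + 4.1*0.00107) = 0.9956322
P_FNL = exp(-B^2*tau) = exp(-0.00107*22.9) = 0.9757948
k_eff = k_inf * P_TNL * P_FNL = 1.116551 * 0.9956322 * 0.9757948
k_eff = 1.0848

1.0848


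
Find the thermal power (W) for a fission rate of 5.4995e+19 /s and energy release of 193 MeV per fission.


P = fission_rate * E_MeV * 1.602e-13
P = 5.4995e+19 * 193 * 1.602e-13
P = 1.7004e+09 W

1.7004e+09


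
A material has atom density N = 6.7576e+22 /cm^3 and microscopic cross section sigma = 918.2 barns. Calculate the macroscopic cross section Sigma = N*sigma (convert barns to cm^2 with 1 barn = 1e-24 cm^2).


Sigma = N * sigma_barns * 1e-24
Sigma = 6.7576e+22 * 918.2 * 1e-24
Sigma = 62.048 /cm

62.048


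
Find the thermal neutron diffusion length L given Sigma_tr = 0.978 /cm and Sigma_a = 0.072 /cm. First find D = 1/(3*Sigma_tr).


D = 1 / (3 * Sigma_tr) = 1 / (3 * 0.978) = 0.3408316 cm
L = sqrt(D / Sigma_a)
L = sqrt(0.3408316 / 0.072)
L = 2.1757 cm

2.1757


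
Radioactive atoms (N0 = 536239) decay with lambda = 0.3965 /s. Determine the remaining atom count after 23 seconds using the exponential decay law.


N = N0 * exp(-lambda * t)
N = 536239 * exp(-0.3965 * 23)
N = 58.723

58.723


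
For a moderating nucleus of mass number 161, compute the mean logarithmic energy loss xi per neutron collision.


xi = 1 + (A-1)^2/(2A) * ln((A-1)/(A+1))
xi = 1 + (161-1)^2/(2*161) * ln((161-1)/(161 +1))
xi = 0.012371

0.012371


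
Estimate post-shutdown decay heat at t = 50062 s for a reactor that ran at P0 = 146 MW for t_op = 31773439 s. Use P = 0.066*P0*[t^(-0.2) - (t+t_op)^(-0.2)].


P/P0 = 0.066 * [t^(-0.2) - (t + t_op)^(-0.2)]
P/P0 = 0.066 * [50062^(-0.2) - (50062 + 31773439)^(-0.2)]
P/P0 = 0.066 * [0.1148414 - 0.03158278] = 0.005495069
P = 146 * 0.005495069 = 0.80228 MW

0.80228


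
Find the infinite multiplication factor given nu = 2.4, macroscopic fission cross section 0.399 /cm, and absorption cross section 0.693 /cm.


k_inf = nu * Sigma_f / Sigma_a
k_inf = 2.4 * 0.399 / 0.693
k_inf = 1.3818

1.3818


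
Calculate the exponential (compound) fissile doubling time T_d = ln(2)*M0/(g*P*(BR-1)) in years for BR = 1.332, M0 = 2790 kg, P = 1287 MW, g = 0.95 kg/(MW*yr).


Breeding gain G = BR - 1 = 1.332 - 1 = 0.332
Fissile production rate = g * P * G = 0.95 * 1287 * 0.332 = 405.9198 kg/yr
T_d = ln(2) * M0 / (g * P * G)
T_d = ln(2) * 2790 / 405.9198 = 4.7642 yr

4.7642


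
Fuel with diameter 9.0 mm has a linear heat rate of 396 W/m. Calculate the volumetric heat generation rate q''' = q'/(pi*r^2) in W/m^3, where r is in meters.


r = D / 2 / 1000 = 9.0 / 2 / 1000 = 0.0045 m
q''' = q' / (pi * r^2)
q''' = 396 / (pi * 0.0045^2)
q''' = 6.2247e+06 W/m^3

6.2247e+06


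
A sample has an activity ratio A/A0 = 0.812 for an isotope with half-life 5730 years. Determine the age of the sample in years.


lambda = ln(2) / t_half = ln(2) / 5730 = 1.209681e-04 /yr
t = -ln(A/A0) / lambda
t = -ln(0.812) / 1.209681e-04
t = 1721.6 yr

1721.6


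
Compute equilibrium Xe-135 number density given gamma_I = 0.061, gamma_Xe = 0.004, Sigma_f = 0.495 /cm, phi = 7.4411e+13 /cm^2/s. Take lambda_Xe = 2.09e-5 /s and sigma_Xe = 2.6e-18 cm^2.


Xe_eq = (gamma_I + gamma_Xe) * Sigma_f * phi / (lambda_Xe + sigma_Xe * phi)
Numerator = (0.061 + 0.004) * 0.495 * 7.4411e+13 = 2.394174e+12
Denominator = 2.09e-5 + 2.6e-18 * 7.4411e+13 = 2.143686e-04
Xe_eq = 2.394174e+12 / 2.143686e-04 = 1.1168e+16 /cm^3

1.1168e+16


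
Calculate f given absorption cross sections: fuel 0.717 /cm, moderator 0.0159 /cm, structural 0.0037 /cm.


f = Sigma_a_fuel / (Sigma_a_fuel + Sigma_a_mod + Sigma_a_other)
f = 0.717 / (0.717 + 0.0159 + 0.0037)
f = 0.97339

0.97339


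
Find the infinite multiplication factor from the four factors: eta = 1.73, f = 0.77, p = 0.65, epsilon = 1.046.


k_inf = eta * f * p * epsilon
k_inf = 1.73 * 0.77 * 0.65 * 1.046
k_inf = 0.90569

0.90569


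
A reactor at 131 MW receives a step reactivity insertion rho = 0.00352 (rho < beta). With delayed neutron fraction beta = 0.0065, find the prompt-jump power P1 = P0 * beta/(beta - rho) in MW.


P1/P0 = beta / (beta - rho)
P1/P0 = 0.0065 / (0.0065 - 0.00352) = 2.181208
P1 = 131 * 2.181208 = 285.74 MW

285.74


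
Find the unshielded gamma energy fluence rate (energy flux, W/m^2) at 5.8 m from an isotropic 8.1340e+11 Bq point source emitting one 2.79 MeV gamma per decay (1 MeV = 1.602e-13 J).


psi = A * E * 1.602e-13 / (4*pi*r^2)
psi = 8.1340e+11 * 2.79 * 1.602e-13 / (4*pi*5.8^2)
psi = 8.6001e-04 W/m^2

8.6001e-04


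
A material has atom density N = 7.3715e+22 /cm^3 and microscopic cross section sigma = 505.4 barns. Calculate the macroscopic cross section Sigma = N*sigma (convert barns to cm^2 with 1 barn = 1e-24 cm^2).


Sigma = N * sigma_barns * 1e-24
Sigma = 7.3715e+22 * 505.4 * 1e-24
Sigma = 37.256 /cm

37.256


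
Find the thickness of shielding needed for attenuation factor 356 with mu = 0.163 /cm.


x = ln(factor) / mu
x = ln(356) / 0.163
x = 36.043 cm

36.043


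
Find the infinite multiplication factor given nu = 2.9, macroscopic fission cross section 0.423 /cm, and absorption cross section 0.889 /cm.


k_inf = nu * Sigma_f / Sigma_a
k_inf = 2.9 * 0.423 / 0.889
k_inf = 1.3799

1.3799


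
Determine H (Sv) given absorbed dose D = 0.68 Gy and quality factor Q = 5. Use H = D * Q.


H = D * Q
H = 0.68 * 5
H = 3.4000 Sv

3.4000


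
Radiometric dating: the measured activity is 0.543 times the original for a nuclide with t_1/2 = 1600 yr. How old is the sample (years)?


lambda = ln(2) / t_half = ln(2) / 1600 = 4.332170e-04 /yr
t = -ln(A/A0) / lambda
t = -ln(0.543) / 4.332170e-04
t = 1409.6 yr

1409.6


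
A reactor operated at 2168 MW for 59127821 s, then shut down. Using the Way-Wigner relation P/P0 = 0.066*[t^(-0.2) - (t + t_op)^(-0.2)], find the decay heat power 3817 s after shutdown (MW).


P/P0 = 0.066 * [t^(-0.2) - (t + t_op)^(-0.2)]
P/P0 = 0.066 * [3817^(-0.2) - (3817 + 59127821)^(-0.2)]
P/P0 = 0.066 * [0.1921567 - 0.02790204] = 0.01084081
P = 2168 * 0.01084081 = 23.503 MW

23.503


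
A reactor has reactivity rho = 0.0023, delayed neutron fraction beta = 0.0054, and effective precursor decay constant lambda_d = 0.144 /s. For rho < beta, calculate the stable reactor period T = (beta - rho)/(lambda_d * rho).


T = (beta - rho) / (lambda_d * rho)
T = (0.0054 - 0.0023) / (0.144 * 0.0023)
T = 9.3599 s

9.3599


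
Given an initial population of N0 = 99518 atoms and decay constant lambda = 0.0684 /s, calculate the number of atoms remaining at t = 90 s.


N = N0 * exp(-lambda * t)
N = 99518 * exp(-0.0684 * 90)
N = 211.05

211.05


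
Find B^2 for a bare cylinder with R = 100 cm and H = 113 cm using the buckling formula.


B^2 = (2.405/R)^2 + (pi/H)^2
B^2 = (2.405/100)^2 + (pi/113)^2
B^2 = 0.0013513 /cm^2

0.0013513


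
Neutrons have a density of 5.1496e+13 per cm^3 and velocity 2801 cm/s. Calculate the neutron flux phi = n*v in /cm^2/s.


phi = n * v
phi = 5.1496e+13 * 2801
phi = 1.4424e+17 /cm^2/s

1.4424e+17


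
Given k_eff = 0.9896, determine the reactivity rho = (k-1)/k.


rho = (k_eff - 1) / k_eff
rho = (0.9896 - 1) / 0.9896
rho = -0.010509

-0.010509


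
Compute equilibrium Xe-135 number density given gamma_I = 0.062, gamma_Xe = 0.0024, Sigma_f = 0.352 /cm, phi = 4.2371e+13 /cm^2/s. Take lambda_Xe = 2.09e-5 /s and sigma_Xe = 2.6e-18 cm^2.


Xe_eq = (gamma_I + gamma_Xe) * Sigma_f * phi / (lambda_Xe + sigma_Xe * phi)
Numerator = (0.062 + 0.0024) * 0.352 * 4.2371e+13 = 9.604997e+11
Denominator = 2.09e-5 + 2.6e-18 * 4.2371e+13 = 1.310646e-04
Xe_eq = 9.604997e+11 / 1.310646e-04 = 7.3284e+15 /cm^3

7.3284e+15


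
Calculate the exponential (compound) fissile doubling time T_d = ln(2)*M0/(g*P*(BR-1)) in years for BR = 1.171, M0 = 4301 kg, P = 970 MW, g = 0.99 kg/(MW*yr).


Breeding gain G = BR - 1 = 1.171 - 1 = 0.171
Fissile production rate = g * P * G = 0.99 * 970 * 0.171 = 164.2113 kg/yr
T_d = ln(2) * M0 / (g * P * G)
T_d = ln(2) * 4301 / 164.2113 = 18.155 yr

18.155


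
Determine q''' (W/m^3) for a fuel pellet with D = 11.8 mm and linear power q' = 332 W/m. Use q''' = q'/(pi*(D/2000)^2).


r = D / 2 / 1000 = 11.8 / 2 / 1000 = 0.0059 m
q''' = q' / (pi * r^2)
q''' = 332 / (pi * 0.0059^2)
q''' = 3.0359e+06 W/m^3

3.0359e+06


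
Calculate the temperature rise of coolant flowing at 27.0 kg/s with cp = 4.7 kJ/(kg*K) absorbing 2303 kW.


dT = Q / (m_dot * cp)
dT = 2303 / (27.0 * 4.7)
dT = 18.148 C

18.148


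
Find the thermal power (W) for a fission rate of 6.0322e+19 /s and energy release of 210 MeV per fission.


P = fission_rate * E_MeV * 1.602e-13
P = 6.0322e+19 * 210 * 1.602e-13
P = 2.0294e+09 W

2.0294e+09


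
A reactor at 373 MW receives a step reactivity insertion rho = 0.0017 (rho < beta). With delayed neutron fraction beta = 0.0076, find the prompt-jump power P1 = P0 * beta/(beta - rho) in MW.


P1/P0 = beta / (beta - rho)
P1/P0 = 0.0076 / (0.0076 - 0.0017) = 1.288136
P1 = 373 * 1.288136 = 480.47 MW

480.47


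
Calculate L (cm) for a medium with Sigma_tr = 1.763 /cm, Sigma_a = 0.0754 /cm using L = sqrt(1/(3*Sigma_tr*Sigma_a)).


D = 1 / (3 * Sigma_tr) = 1 / (3 * 1.763) = 0.1890717 cm
L = sqrt(D / Sigma_a)
L = sqrt(0.1890717 / 0.0754)
L = 1.5835 cm

1.5835


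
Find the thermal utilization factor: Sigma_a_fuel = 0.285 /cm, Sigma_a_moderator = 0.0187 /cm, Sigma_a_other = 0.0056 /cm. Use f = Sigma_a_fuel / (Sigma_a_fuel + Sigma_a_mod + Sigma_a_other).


f = Sigma_a_fuel / (Sigma_a_fuel + Sigma_a_mod + Sigma_a_other)
f = 0.285 / (0.285 + 0.0187 + 0.0056)
f = 0.92144

0.92144


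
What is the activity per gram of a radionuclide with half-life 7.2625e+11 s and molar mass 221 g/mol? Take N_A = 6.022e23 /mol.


lambda = ln(2) / t_half = ln(2) / 7.2625e+11 = 9.544195e-13 /s
SA = lambda * N_A / M
SA = 9.544195e-13 * 6.022e23 / 221
SA = 2.6007e+09 Bq/g

2.6007e+09


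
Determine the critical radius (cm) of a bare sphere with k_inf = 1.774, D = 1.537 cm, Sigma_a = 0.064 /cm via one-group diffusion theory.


L^2 = D / Sigma_a = 1.537 / 0.064 = 24.01562 cm^2
B_m^2 = (k_inf - 1) / L^2 = (1.774 - 1) / 24.01562 = 0.03222902 /cm^2
For a bare sphere: B_g = pi/R, so R_c = pi / sqrt(B_m^2)
R_c = pi / sqrt(0.03222902) = 17.500 cm

17.500


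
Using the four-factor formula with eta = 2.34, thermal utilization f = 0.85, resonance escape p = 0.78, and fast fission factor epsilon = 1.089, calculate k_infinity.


k_inf = eta * f * p * epsilon
k_inf = 2.34 * 0.85 * 0.78 * 1.089
k_inf = 1.6895

1.6895


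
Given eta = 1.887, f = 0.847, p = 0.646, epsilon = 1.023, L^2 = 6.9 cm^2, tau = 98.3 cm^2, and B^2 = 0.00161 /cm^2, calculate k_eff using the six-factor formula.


k_inf = eta*f*p*eps = 1.887*0.847*0.646*1.023 = 1.056242
P_TNL = 1/(1 + L^2*B^2) = 1/(1 + 6.9*0.00161) = 0.9890131
P_FNL = exp(-B^2*tau) = exp(-0.00161*98.3) = 0.8536252
k_eff = k_inf * P_TNL * P_FNL = 1.056242 * 0.9890131 * 0.8536252
k_eff = 0.89173

0.89173


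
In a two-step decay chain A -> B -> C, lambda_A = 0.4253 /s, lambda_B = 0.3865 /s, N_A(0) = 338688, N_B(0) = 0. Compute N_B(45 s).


N_B(t) = lambda_A * N_A0 / (lambda_B - lambda_A) * [exp(-lambda_A*t) - exp(-lambda_B*t)]
exp(-0.4253*45) = 4.878149e-09; exp(-0.3865*45) = 2.795975e-08
N_B = 0.4253 * 338688 / (0.3865 - 0.4253) * (4.878149e-09 - 2.795975e-08)
N_B = 0.085690

0.085690


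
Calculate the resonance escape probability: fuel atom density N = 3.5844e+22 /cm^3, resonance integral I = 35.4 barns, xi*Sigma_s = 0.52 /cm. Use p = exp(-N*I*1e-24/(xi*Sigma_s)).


p = exp(-N * I * 1e-24 / (xi*Sigma_s))
p = exp(-3.5844e+22 * 35.4 * 1e-24 / 0.52)
p = 0.087148

0.087148


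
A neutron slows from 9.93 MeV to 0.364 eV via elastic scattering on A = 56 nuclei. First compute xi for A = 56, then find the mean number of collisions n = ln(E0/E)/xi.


xi = 1 + (A-1)^2/(2A)*ln((A-1)/(A+1)) = 0.03529286 (for A = 56)
n = ln(E0/E) / xi
n = ln(9.93e6 / 0.364) / 0.03529286
n = ln(2.728022e+07) / 0.03529286 = 485.13

485.13


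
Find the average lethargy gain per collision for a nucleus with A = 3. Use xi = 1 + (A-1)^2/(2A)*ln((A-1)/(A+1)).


xi = 1 + (A-1)^2/(2A) * ln((A-1)/(A+1))
xi = 1 + (3-1)^2/(2*3) * ln((3-1)/(3 +1))
xi = 0.53790

0.53790


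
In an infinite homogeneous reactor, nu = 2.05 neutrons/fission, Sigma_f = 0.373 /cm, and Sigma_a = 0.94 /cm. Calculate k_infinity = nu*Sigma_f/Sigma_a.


k_inf = nu * Sigma_f / Sigma_a
k_inf = 2.05 * 0.373 / 0.94
k_inf = 0.81346

0.81346


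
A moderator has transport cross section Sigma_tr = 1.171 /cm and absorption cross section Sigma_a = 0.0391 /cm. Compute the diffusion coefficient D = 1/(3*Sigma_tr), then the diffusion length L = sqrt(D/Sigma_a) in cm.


D = 1 / (3 * Sigma_tr) = 1 / (3 * 1.171) = 0.2846570 cm
L = sqrt(D / Sigma_a)
L = sqrt(0.2846570 / 0.0391)
L = 2.6982 cm

2.6982


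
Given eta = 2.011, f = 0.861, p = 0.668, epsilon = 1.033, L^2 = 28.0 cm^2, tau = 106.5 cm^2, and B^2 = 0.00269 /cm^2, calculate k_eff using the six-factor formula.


k_inf = eta*f*p*eps = 2.011*0.861*0.668*1.033 = 1.194791
P_TNL = 1/(1 + L^2*B^2) = 1/(1 + 28.0*0.00269) = 0.9299557
P_FNL = exp(-B^2*tau) = exp(-0.00269*106.5) = 0.7508983
k_eff = k_inf * P_TNL * P_FNL = 1.194791 * 0.9299557 * 0.7508983
k_eff = 0.83433

0.83433


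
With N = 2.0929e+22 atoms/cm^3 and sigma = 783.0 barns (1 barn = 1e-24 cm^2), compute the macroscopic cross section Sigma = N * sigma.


Sigma = N * sigma_barns * 1e-24
Sigma = 2.0929e+22 * 783.0 * 1e-24
Sigma = 16.387 /cm

16.387


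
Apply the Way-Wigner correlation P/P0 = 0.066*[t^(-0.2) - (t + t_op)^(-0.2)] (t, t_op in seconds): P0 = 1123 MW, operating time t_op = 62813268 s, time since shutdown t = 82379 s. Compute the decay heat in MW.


P/P0 = 0.066 * [t^(-0.2) - (t + t_op)^(-0.2)]
P/P0 = 0.066 * [82379^(-0.2) - (82379 + 62813268)^(-0.2)]
P/P0 = 0.066 * [0.1039529 - 0.02755979] = 0.005041945
P = 1123 * 0.005041945 = 5.6621 MW

5.6621


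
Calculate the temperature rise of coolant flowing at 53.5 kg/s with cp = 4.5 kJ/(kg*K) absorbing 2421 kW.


dT = Q / (m_dot * cp)
dT = 2421 / (53.5 * 4.5)
dT = 10.056 C

10.056


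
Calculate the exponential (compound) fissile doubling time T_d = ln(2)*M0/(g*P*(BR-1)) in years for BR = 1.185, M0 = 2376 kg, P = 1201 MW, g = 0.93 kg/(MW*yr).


Breeding gain G = BR - 1 = 1.185 - 1 = 0.185
Fissile production rate = g * P * G = 0.93 * 1201 * 0.185 = 206.63205 kg/yr
T_d = ln(2) * M0 / (g * P * G)
T_d = ln(2) * 2376 / 206.63205 = 7.9703 yr

7.9703


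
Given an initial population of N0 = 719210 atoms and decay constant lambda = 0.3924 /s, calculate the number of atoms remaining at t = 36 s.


N = N0 * exp(-lambda * t)
N = 719210 * exp(-0.3924 * 36)
N = 0.52703

0.52703


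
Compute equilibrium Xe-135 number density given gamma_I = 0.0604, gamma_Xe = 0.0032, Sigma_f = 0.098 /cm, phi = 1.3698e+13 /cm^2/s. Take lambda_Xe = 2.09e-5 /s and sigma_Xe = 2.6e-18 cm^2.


Xe_eq = (gamma_I + gamma_Xe) * Sigma_f * phi / (lambda_Xe + sigma_Xe * phi)
Numerator = (0.0604 + 0.0032) * 0.098 * 1.3698e+13 = 8.537689e+10
Denominator = 2.09e-5 + 2.6e-18 * 1.3698e+13 = 5.651480e-05
Xe_eq = 8.537689e+10 / 5.651480e-05 = 1.5107e+15 /cm^3

1.5107e+15


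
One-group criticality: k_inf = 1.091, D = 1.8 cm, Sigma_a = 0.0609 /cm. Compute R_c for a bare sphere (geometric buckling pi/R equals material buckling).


L^2 = D / Sigma_a = 1.8 / 0.0609 = 29.55665 cm^2
B_m^2 = (k_inf - 1) / L^2 = (1.091 - 1) / 29.55665 = 0.003078833 /cm^2
For a bare sphere: B_g = pi/R, so R_c = pi / sqrt(B_m^2)
R_c = pi / sqrt(0.003078833) = 56.618 cm

56.618


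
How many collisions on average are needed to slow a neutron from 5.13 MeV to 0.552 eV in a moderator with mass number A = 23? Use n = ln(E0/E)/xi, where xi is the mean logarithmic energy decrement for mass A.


xi = 1 + (A-1)^2/(2A)*ln((A-1)/(A+1)) = 0.08448899 (for A = 23)
n = ln(E0/E) / xi
n = ln(5.13e6 / 0.552) / 0.08448899
n = ln(9.293478e+06) / 0.08448899 = 189.90

189.90


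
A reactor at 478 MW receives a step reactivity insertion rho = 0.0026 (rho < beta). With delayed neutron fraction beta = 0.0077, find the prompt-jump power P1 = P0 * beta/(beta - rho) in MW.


P1/P0 = beta / (beta - rho)
P1/P0 = 0.0077 / (0.0077 - 0.0026) = 1.509804
P1 = 478 * 1.509804 = 721.69 MW

721.69


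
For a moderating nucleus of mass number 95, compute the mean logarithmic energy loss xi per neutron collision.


xi = 1 + (A-1)^2/(2A) * ln((A-1)/(A+1))
xi = 1 + (95-1)^2/(2*95) * ln((95-1)/(95 +1))
xi = 0.020906

0.020906


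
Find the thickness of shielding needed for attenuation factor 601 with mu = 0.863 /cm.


x = ln(factor) / mu
x = ln(601) / 0.863
x = 7.4144 cm

7.4144


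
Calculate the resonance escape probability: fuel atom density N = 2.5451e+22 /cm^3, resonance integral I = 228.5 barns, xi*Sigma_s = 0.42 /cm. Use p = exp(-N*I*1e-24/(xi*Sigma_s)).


p = exp(-N * I * 1e-24 / (xi*Sigma_s))
p = exp(-2.5451e+22 * 228.5 * 1e-24 / 0.42)
p = 9.6943e-07

9.6943e-07


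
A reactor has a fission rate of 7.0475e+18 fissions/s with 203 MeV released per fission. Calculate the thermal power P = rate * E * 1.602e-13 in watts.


P = fission_rate * E_MeV * 1.602e-13
P = 7.0475e+18 * 203 * 1.602e-13
P = 2.2919e+08 W

2.2919e+08


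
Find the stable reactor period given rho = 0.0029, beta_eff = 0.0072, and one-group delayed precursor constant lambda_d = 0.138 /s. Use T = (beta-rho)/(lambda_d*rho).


T = (beta - rho) / (lambda_d * rho)
T = (0.0072 - 0.0029) / (0.138 * 0.0029)
T = 10.745 s

10.745


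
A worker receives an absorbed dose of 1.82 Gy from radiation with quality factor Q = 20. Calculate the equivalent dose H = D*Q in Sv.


H = D * Q
H = 1.82 * 20
H = 36.400 Sv

36.400


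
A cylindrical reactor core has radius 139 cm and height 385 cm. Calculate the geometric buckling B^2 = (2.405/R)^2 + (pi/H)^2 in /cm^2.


B^2 = (2.405/R)^2 + (pi/H)^2
B^2 = (2.405/139)^2 + (pi/385)^2
B^2 = 3.6595e-04 /cm^2

3.6595e-04


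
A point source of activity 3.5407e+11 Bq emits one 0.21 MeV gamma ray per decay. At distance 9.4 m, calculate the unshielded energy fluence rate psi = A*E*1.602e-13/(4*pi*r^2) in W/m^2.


psi = A * E * 1.602e-13 / (4*pi*r^2)
psi = 3.5407e+11 * 0.21 * 1.602e-13 / (4*pi*9.4^2)
psi = 1.0728e-05 W/m^2

1.0728e-05


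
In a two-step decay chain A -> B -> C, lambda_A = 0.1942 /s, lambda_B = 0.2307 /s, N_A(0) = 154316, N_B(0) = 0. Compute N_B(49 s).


N_B(t) = lambda_A * N_A0 / (lambda_B - lambda_A) * [exp(-lambda_A*t) - exp(-lambda_B*t)]
exp(-0.1942*49) = 7.367846e-05; exp(-0.2307*49) = 1.231983e-05
N_B = 0.1942 * 154316 / (0.2307 - 0.1942) * (7.367846e-05 - 1.231983e-05)
N_B = 50.378

50.378


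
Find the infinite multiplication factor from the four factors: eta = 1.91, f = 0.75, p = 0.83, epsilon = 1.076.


k_inf = eta * f * p * epsilon
k_inf = 1.91 * 0.75 * 0.83 * 1.076
k_inf = 1.2793

1.2793


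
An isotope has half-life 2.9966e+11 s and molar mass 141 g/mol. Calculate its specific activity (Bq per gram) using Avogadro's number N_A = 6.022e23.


lambda = ln(2) / t_half = ln(2) / 2.9966e+11 = 2.313112e-12 /s
SA = lambda * N_A / M
SA = 2.313112e-12 * 6.022e23 / 141
SA = 9.8791e+09 Bq/g

9.8791e+09


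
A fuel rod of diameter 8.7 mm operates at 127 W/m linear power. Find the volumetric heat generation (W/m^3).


r = D / 2 / 1000 = 8.7 / 2 / 1000 = 0.00435 m
q''' = q' / (pi * r^2)
q''' = 127 / (pi * 0.00435^2)
q''' = 2.1364e+06 W/m^3

2.1364e+06


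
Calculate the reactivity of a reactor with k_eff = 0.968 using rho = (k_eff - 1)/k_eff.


rho = (k_eff - 1) / k_eff
rho = (0.968 - 1) / 0.968
rho = -0.033058

-0.033058


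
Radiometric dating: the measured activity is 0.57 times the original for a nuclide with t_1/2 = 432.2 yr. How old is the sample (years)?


lambda = ln(2) / t_half = ln(2) / 432.2 = 0.001603765 /yr
t = -ln(A/A0) / lambda
t = -ln(0.57) / 0.001603765
t = 350.50 yr

350.50


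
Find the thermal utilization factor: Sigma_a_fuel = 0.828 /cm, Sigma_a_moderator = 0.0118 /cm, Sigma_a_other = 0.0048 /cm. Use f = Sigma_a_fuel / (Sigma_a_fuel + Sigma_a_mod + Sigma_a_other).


f = Sigma_a_fuel / (Sigma_a_fuel + Sigma_a_mod + Sigma_a_other)
f = 0.828 / (0.828 + 0.0118 + 0.0048)
f = 0.98035

0.98035


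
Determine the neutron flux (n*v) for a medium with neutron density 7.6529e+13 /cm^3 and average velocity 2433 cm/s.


phi = n * v
phi = 7.6529e+13 * 2433
phi = 1.8620e+17 /cm^2/s

1.8620e+17


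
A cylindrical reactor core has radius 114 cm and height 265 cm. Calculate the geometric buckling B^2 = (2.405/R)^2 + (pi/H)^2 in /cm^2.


B^2 = (2.405/R)^2 + (pi/H)^2
B^2 = (2.405/114)^2 + (pi/265)^2
B^2 = 5.8560e-04 /cm^2

5.8560e-04


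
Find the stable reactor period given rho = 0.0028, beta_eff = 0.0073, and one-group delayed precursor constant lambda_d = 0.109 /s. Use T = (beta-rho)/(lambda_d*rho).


T = (beta - rho) / (lambda_d * rho)
T = (0.0073 - 0.0028) / (0.109 * 0.0028)
T = 14.744 s

14.744


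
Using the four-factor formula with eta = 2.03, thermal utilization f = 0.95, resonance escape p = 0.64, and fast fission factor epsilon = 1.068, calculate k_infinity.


k_inf = eta * f * p * epsilon
k_inf = 2.03 * 0.95 * 0.64 * 1.068
k_inf = 1.3182

1.3182


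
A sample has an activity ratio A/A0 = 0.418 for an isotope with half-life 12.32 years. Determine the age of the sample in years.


lambda = ln(2) / t_half = ln(2) / 12.32 = 0.05626195 /yr
t = -ln(A/A0) / lambda
t = -ln(0.418) / 0.05626195
t = 15.504 yr

15.504


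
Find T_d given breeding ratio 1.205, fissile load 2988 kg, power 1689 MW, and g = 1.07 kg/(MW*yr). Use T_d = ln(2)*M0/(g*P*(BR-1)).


Breeding gain G = BR - 1 = 1.205 - 1 = 0.205
Fissile production rate = g * P * G = 1.07 * 1689 * 0.205 = 370.48215 kg/yr
T_d = ln(2) * M0 / (g * P * G)
T_d = ln(2) * 2988 / 370.48215 = 5.5903 yr

5.5903


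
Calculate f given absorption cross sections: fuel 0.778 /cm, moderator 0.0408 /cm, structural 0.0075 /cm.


f = Sigma_a_fuel / (Sigma_a_fuel + Sigma_a_mod + Sigma_a_other)
f = 0.778 / (0.778 + 0.0408 + 0.0075)
f = 0.94155

0.94155


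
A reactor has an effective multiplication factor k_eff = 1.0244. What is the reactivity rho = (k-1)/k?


rho = (k_eff - 1) / k_eff
rho = (1.0244 - 1) / 1.0244
rho = 0.023819

0.023819


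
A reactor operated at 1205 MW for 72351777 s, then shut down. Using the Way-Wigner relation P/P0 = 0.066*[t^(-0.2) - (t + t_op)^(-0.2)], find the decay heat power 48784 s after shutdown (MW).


P/P0 = 0.066 * [t^(-0.2) - (t + t_op)^(-0.2)]
P/P0 = 0.066 * [48784^(-0.2) - (48784 + 72351777)^(-0.2)]
P/P0 = 0.066 * [0.1154369 - 0.02679487] = 0.005850374
P = 1205 * 0.005850374 = 7.0497 MW

7.0497


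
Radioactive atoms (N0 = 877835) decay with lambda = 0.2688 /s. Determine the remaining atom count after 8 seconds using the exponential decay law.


N = N0 * exp(-lambda * t)
N = 877835 * exp(-0.2688 * 8)
N = 102213

102213


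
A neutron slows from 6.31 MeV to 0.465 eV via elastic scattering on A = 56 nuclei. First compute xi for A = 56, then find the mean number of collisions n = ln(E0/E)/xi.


xi = 1 + (A-1)^2/(2A)*ln((A-1)/(A+1)) = 0.03529286 (for A = 56)
n = ln(E0/E) / xi
n = ln(6.31e6 / 0.465) / 0.03529286
n = ln(1.356989e+07) / 0.03529286 = 465.35

465.35


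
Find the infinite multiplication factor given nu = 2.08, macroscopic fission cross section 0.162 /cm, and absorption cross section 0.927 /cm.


k_inf = nu * Sigma_f / Sigma_a
k_inf = 2.08 * 0.162 / 0.927
k_inf = 0.36350

0.36350


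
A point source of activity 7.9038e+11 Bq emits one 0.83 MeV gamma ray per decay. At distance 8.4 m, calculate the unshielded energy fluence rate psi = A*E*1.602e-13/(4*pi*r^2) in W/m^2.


psi = A * E * 1.602e-13 / (4*pi*r^2)
psi = 7.9038e+11 * 0.83 * 1.602e-13 / (4*pi*8.4^2)
psi = 1.1852e-04 W/m^2

1.1852e-04


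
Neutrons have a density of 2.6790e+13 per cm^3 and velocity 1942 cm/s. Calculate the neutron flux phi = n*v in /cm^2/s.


phi = n * v
phi = 2.6790e+13 * 1942
phi = 5.2026e+16 /cm^2/s

5.2026e+16


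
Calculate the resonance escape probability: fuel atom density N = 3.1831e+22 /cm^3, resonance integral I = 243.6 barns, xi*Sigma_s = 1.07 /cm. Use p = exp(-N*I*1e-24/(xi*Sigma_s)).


p = exp(-N * I * 1e-24 / (xi*Sigma_s))
p = exp(-3.1831e+22 * 243.6 * 1e-24 / 1.07)
p = 7.1248e-04

7.1248e-04


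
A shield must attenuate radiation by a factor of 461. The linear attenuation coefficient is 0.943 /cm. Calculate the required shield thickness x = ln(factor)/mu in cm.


x = ln(factor) / mu
x = ln(461) / 0.943
x = 6.5041 cm

6.5041


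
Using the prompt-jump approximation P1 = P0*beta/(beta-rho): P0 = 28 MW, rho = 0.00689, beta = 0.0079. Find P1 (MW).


P1/P0 = beta / (beta - rho)
P1/P0 = 0.0079 / (0.0079 - 0.00689) = 7.821782
P1 = 28 * 7.821782 = 219.01 MW

219.01


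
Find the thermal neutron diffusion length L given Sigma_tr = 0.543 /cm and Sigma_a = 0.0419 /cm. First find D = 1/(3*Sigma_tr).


D = 1 / (3 * Sigma_tr) = 1 / (3 * 0.543) = 0.6138735 cm
L = sqrt(D / Sigma_a)
L = sqrt(0.6138735 / 0.0419)
L = 3.8277 cm

3.8277


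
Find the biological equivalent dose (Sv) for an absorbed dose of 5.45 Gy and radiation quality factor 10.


H = D * Q
H = 5.45 * 10
H = 54.500 Sv

54.500


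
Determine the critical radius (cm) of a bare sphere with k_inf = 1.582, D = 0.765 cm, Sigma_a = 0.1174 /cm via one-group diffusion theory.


L^2 = D / Sigma_a = 0.765 / 0.1174 = 6.516184 cm^2
B_m^2 = (k_inf - 1) / L^2 = (1.582 - 1) / 6.516184 = 0.08931608 /cm^2
For a bare sphere: B_g = pi/R, so R_c = pi / sqrt(B_m^2)
R_c = pi / sqrt(0.08931608) = 10.512 cm

10.512


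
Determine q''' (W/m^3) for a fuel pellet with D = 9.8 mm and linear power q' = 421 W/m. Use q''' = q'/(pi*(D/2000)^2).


r = D / 2 / 1000 = 9.8 / 2 / 1000 = 0.0049 m
q''' = q' / (pi * r^2)
q''' = 421 / (pi * 0.0049^2)
q''' = 5.5814e+06 W/m^3

5.5814e+06


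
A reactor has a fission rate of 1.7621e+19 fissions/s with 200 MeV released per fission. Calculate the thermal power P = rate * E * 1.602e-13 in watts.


P = fission_rate * E_MeV * 1.602e-13
P = 1.7621e+19 * 200 * 1.602e-13
P = 5.6458e+08 W

5.6458e+08


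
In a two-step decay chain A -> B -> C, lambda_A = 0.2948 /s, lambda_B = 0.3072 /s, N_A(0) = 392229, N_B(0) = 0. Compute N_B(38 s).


N_B(t) = lambda_A * N_A0 / (lambda_B - lambda_A) * [exp(-lambda_A*t) - exp(-lambda_B*t)]
exp(-0.2948*38) = 1.364142e-05; exp(-0.3072*38) = 8.515692e-06
N_B = 0.2948 * 392229 / (0.3072 - 0.2948) * (1.364142e-05 - 8.515692e-06)
N_B = 47.797

47.797


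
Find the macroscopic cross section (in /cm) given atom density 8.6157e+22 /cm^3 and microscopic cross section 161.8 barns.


Sigma = N * sigma_barns * 1e-24
Sigma = 8.6157e+22 * 161.8 * 1e-24
Sigma = 13.940 /cm

13.940


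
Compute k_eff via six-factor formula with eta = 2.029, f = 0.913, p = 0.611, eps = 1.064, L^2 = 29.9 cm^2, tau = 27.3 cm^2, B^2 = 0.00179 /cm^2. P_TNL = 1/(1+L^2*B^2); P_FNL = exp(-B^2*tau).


k_inf = eta*f*p*eps = 2.029*0.913*0.611*1.064 = 1.204303
P_TNL = 1/(1 + L^2*B^2) = 1/(1 + 29.9*0.00179) = 0.9491980
P_FNL = exp(-B^2*tau) = exp(-0.00179*27.3) = 0.9523078
k_eff = k_inf * P_TNL * P_FNL = 1.204303 * 0.9491980 * 0.9523078
k_eff = 1.0886

1.0886


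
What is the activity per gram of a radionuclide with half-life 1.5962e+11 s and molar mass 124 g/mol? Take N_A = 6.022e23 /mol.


lambda = ln(2) / t_half = ln(2) / 1.5962e+11 = 4.342483e-12 /s
SA = lambda * N_A / M
SA = 4.342483e-12 * 6.022e23 / 124
SA = 2.1089e+10 Bq/g

2.1089e+10


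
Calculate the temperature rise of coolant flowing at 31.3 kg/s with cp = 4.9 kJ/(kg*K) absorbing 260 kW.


dT = Q / (m_dot * cp)
dT = 260 / (31.3 * 4.9)
dT = 1.6952 C

1.6952


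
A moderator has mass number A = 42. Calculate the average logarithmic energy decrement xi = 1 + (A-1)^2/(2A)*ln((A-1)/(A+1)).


xi = 1 + (A-1)^2/(2A) * ln((A-1)/(A+1))
xi = 1 + (42-1)^2/(2*42) * ln((42-1)/(42 +1))
xi = 0.046872

0.046872


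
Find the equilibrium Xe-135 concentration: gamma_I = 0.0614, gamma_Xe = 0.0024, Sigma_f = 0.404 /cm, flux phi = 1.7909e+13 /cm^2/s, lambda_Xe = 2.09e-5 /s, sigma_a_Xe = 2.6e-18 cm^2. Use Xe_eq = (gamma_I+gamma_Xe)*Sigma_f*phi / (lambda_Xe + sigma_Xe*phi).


Xe_eq = (gamma_I + gamma_Xe) * Sigma_f * phi / (lambda_Xe + sigma_Xe * phi)
Numerator = (0.0614 + 0.0024) * 0.404 * 1.7909e+13 = 4.616081e+11
Denominator = 2.09e-5 + 2.6e-18 * 1.7909e+13 = 6.746340e-05
Xe_eq = 4.616081e+11 / 6.746340e-05 = 6.8423e+15 /cm^3

6.8423e+15


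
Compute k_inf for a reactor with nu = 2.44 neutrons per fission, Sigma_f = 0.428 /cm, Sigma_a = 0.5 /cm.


k_inf = nu * Sigma_f / Sigma_a
k_inf = 2.44 * 0.428 / 0.5
k_inf = 2.0886

2.0886


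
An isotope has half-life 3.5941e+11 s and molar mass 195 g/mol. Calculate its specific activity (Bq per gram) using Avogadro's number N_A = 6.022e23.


lambda = ln(2) / t_half = ln(2) / 3.5941e+11 = 1.928570e-12 /s
SA = lambda * N_A / M
SA = 1.928570e-12 * 6.022e23 / 195
SA = 5.9558e+09 Bq/g

5.9558e+09


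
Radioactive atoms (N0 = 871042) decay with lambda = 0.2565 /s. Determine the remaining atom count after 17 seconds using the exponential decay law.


N = N0 * exp(-lambda * t)
N = 871042 * exp(-0.2565 * 17)
N = 11125

11125


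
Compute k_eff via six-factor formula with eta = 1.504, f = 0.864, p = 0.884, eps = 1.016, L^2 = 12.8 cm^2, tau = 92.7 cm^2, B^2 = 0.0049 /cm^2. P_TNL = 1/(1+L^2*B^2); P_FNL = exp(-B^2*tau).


k_inf = eta*f*p*eps = 1.504*0.864*0.884*1.016 = 1.167099
P_TNL = 1/(1 + L^2*B^2) = 1/(1 + 12.8*0.0049) = 0.9409816
P_FNL = exp(-B^2*tau) = exp(-0.0049*92.7) = 0.6349367
k_eff = k_inf * P_TNL * P_FNL = 1.167099 * 0.9409816 * 0.6349367
k_eff = 0.69730

0.69730


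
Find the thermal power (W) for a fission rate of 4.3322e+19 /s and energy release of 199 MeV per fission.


P = fission_rate * E_MeV * 1.602e-13
P = 4.3322e+19 * 199 * 1.602e-13
P = 1.3811e+09 W

1.3811e+09


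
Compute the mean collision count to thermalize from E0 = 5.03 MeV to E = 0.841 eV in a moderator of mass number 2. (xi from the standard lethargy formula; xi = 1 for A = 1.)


xi = 1 + (A-1)^2/(2A)*ln((A-1)/(A+1)) = 0.7253469 (for A = 2)
n = ln(E0/E) / xi
n = ln(5.03e6 / 0.841) / 0.7253469
n = ln(5.980975e+06) / 0.7253469 = 21.513

21.513


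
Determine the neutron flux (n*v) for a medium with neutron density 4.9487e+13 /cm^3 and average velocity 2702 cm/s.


phi = n * v
phi = 4.9487e+13 * 2702
phi = 1.3371e+17 /cm^2/s

1.3371e+17


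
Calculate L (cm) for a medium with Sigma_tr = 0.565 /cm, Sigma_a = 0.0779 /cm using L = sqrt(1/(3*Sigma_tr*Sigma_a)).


D = 1 / (3 * Sigma_tr) = 1 / (3 * 0.565) = 0.5899705 cm
L = sqrt(D / Sigma_a)
L = sqrt(0.5899705 / 0.0779)
L = 2.7520 cm

2.7520


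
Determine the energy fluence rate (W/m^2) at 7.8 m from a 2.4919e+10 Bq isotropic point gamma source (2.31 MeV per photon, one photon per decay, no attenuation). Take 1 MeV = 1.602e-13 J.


psi = A * E * 1.602e-13 / (4*pi*r^2)
psi = 2.4919e+10 * 2.31 * 1.602e-13 / (4*pi*7.8^2)
psi = 1.2062e-05 W/m^2

1.2062e-05


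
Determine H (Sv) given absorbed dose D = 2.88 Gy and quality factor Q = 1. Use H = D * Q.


H = D * Q
H = 2.88 * 1
H = 2.8800 Sv

2.8800


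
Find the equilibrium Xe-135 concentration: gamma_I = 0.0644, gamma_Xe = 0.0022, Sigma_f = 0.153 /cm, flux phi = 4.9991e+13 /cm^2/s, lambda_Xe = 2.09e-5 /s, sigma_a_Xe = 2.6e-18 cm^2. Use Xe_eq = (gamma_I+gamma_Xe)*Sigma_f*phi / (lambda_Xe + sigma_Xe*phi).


Xe_eq = (gamma_I + gamma_Xe) * Sigma_f * phi / (lambda_Xe + sigma_Xe * phi)
Numerator = (0.0644 + 0.0022) * 0.153 * 4.9991e+13 = 5.093983e+11
Denominator = 2.09e-5 + 2.6e-18 * 4.9991e+13 = 1.508766e-04
Xe_eq = 5.093983e+11 / 1.508766e-04 = 3.3763e+15 /cm^3

3.3763e+15


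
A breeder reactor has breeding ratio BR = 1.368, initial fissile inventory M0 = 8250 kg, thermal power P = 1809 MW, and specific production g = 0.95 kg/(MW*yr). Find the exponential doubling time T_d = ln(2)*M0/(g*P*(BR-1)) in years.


Breeding gain G = BR - 1 = 1.368 - 1 = 0.368
Fissile production rate = g * P * G = 0.95 * 1809 * 0.368 = 632.4264 kg/yr
T_d = ln(2) * M0 / (g * P * G)
T_d = ln(2) * 8250 / 632.4264 = 9.0421 yr

9.0421


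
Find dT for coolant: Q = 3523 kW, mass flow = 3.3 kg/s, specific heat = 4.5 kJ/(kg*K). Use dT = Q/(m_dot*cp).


dT = Q / (m_dot * cp)
dT = 3523 / (3.3 * 4.5)
dT = 237.24 C

237.24


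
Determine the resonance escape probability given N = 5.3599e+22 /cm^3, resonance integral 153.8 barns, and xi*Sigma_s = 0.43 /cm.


p = exp(-N * I * 1e-24 / (xi*Sigma_s))
p = exp(-5.3599e+22 * 153.8 * 1e-24 / 0.43)
p = 4.7222e-09

4.7222e-09


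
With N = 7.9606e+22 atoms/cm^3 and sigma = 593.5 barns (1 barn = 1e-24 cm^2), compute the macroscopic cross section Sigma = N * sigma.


Sigma = N * sigma_barns * 1e-24
Sigma = 7.9606e+22 * 593.5 * 1e-24
Sigma = 47.246 /cm

47.246


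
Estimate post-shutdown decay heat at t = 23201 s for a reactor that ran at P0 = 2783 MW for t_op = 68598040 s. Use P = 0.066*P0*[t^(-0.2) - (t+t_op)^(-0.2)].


P/P0 = 0.066 * [t^(-0.2) - (t + t_op)^(-0.2)]
P/P0 = 0.066 * [23201^(-0.2) - (23201 + 68598040)^(-0.2)]
P/P0 = 0.066 * [0.1339364 - 0.02708372] = 0.007052277
P = 2783 * 0.007052277 = 19.626 MW

19.626


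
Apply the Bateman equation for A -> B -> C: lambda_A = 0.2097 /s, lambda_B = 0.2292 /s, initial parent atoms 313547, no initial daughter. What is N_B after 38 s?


N_B(t) = lambda_A * N_A0 / (lambda_B - lambda_A) * [exp(-lambda_A*t) - exp(-lambda_B*t)]
exp(-0.2097*38) = 3.461633e-04; exp(-0.2292*38) = 1.649942e-04
N_B = 0.2097 * 313547 / (0.2292 - 0.2097) * (3.461633e-04 - 1.649942e-04)
N_B = 610.87

610.87
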